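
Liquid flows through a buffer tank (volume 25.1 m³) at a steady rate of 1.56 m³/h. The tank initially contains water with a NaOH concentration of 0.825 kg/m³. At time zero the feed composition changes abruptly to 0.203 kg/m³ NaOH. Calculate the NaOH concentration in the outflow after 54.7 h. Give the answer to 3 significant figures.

Mass balance on the solute (V constant): V dC/dt = Q(C_in − C).
So dC/dt = (C_in − C)/τ with τ = V/Q = 25.1/1.56 = 16.090 h.
This is linear first-order; C(t) = C_in + (C₀ − C_in) e^(−t/τ).
C(54.7) = 0.203 + (0.825 − 0.203)·e^(−54.7/16.090) = 0.203 + (0.62200)·0.033384 = 0.22376 kg/m³.

0.224 kg/m³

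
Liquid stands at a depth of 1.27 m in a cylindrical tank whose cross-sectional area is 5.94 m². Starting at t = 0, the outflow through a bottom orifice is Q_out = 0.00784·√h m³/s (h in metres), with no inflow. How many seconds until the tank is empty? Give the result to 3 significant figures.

1710 s

Unsteady balance on liquid volume: A dh/dt = −0.00784 √h.
This is separable: 2 d(√h)/dt = −0.00784/A, so √h = √h₀ − (0.00784/(2A)) t.
Set h = 0: 2√h₀ = (0.00784/A) t_empty ⇒ t_empty = 2A√h₀/0.00784.
t_empty = 2·5.94·√1.27/0.00784 = 11.880·1.1269/0.00784 = 1707.7 s.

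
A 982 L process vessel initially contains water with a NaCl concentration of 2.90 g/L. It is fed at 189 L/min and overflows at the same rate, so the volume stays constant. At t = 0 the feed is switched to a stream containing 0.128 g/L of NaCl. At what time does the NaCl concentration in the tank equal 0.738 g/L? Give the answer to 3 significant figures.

7.87 min

Species balance: V dC/dt = Q(C_in − C) ⇒ τ = V/Q = 5.1958 min.
C(t) = C_in + (C₀ − C_in) e^(−t/τ). Set C = 0.738 and solve for t:
e^(−t/τ) = (C − C_in)/(C₀ − C_in) = (0.738 − 0.128)/(2.90 − 0.128) = 0.22006
t = −τ ln(…) = 5.1958 × 1.5139 = 7.8657 min.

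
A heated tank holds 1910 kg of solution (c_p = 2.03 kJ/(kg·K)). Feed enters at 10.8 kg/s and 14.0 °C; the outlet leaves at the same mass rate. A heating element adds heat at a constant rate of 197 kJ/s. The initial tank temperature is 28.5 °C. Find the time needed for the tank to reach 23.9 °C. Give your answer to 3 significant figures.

318 s

First-law balance (no shaft work): M c_p dT/dt = ṁ c_p (T_in − T) + 197.
τ = M/ṁ = 176.85 s; T_ss = T_in + Q̇/(ṁ c_p) = 22.986 °C.
T(t) = T_ss + (T₀ − T_ss) e^(−t/τ). Set T = 23.9:
e^(−t/τ) = (23.9 − 22.986)/(28.5 − 22.986) = 0.16582
t = −176.85 · ln(0.16582) = 317.77 s.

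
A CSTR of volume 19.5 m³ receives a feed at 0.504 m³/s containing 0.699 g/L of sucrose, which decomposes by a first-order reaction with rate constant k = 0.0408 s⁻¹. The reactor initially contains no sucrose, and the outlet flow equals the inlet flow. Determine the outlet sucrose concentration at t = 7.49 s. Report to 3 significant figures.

Accumulation = in − out − consumed: V dC/dt = Q C_in − Q C − k V C.
dC/dt = (Q/V) C_in − (Q/V + k) C; effective rate a = Q/V + k = 0.025846 + 0.0408 = 0.066646 s⁻¹.
C_ss = Q C_in/(Q + kV) = 0.27108 g/L; C(t) = C_ss + (C₀ − C_ss) e^(−a t).
C(7.49) = 0.27108 + (-0.27108)·e^(−0.066646·7.49) = 0.27108 + (-0.27108)·0.60703 = 0.10653 g/L.

0.107 g/L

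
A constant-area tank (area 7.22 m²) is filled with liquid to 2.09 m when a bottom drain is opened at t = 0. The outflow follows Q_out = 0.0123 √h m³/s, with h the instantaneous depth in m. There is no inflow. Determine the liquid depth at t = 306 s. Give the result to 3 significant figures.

With no inflow, A dh/dt = −0.0123 √h.
Separate and integrate: 2(√h − √h₀) = −(0.0123/A) t.
√h = √2.09 − 0.0123·306/(2·7.22) = 1.4457 − 0.26065 = 1.1850.
h = 1.1850² = 1.4043 m.

1.40 m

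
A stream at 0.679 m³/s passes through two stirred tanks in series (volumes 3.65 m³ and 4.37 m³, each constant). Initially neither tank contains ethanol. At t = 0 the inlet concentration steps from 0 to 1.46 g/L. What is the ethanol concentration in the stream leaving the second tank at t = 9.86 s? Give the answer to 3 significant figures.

0.727 g/L

Time constants: τᵢ = Vᵢ/Q for each well-mixed tank.
τ₁ = 3.65/0.679 = 5.3756 s; τ₂ = 4.37/0.679 = 6.4359 s.
Tank 1: C₁ = C_in(1 − e^(−t/τ₁)). Tank 2 (τ₁ ≠ τ₂): C₂ = C_in[1 − (τ₁ e^(−t/τ₁) − τ₂ e^(−t/τ₂))/(τ₁ − τ₂)].
At t = 9.86: e^(−t/τ₁) = 0.15974, e^(−t/τ₂) = 0.21610.
C₂ = 1.46·[1 − (5.3756·0.15974 − 6.4359·0.21610)/(-1.0604)] = 1.46·0.49818 = 0.72734 g/L.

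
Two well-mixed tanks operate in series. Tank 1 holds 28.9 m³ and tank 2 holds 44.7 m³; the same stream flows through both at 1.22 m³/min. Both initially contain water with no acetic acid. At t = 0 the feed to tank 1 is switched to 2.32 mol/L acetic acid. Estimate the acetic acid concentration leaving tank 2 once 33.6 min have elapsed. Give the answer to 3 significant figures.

0.724 mol/L

Each tank obeys Vᵢ dCᵢ/dt = Q(Cᵢ₋₁ − Cᵢ), so τᵢ = Vᵢ/Q.
τ₁ = 28.9/1.22 = 23.689 min; τ₂ = 44.7/1.22 = 36.639 min.
Solving the cascade with C₁(0)=C₂(0)=0 gives C₂(t) = C_in[1 − (τ₁ e^(−t/τ₁) − τ₂ e^(−t/τ₂))/(τ₁ − τ₂)].
At t = 33.6: e^(−t/τ₁) = 0.24210, e^(−t/τ₂) = 0.39970.
C₂ = 2.32·[1 − (23.689·0.24210 − 36.639·0.39970)/(-12.951)] = 2.32·0.31204 = 0.72393 mol/L.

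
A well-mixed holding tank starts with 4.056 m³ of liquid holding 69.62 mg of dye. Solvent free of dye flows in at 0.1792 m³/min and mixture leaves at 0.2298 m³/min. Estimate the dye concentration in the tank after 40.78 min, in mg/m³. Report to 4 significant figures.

1.385 mg/m³

Total volume: dV/dt = Q_in − Q_out = -0.0506000 m³/min, so V(t) = 4.056 − 0.0506000 t and V(40.78) = 1.99253 m³.
Solute balance: dm/dt = 0 − Q_out C = −Q_out m/V(t).
dm/m = −Q_out dt/(V₀ − 0.0506000 t); integrating gives ln(m/m₀) = −(Q_out/(Q_in−Q_out)) ln(V/V₀).
m = m₀ (V₀/V)^(Q_out/(Q_in−Q_out)) = 69.62 × (4.056/1.99253)^(-4.54150) = 2.75934 mg.
C = m/V = 2.75934/1.99253 = 1.38484 mg/m³.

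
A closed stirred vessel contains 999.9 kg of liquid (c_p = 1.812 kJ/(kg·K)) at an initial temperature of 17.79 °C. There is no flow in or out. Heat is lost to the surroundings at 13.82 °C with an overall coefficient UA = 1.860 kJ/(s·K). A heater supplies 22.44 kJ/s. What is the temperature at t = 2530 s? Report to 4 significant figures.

25.28 °C

Lumped-capacitance energy balance: M c_p dT/dt = UA(T_amb − T) + Q̇.
dT/dt = (T_ss − T)/τ with T_ss = T_amb + Q̇/UA = 13.82 + 22.44/1.860 = 25.8845 °C, τ = M c_p/UA = 999.9·1.812/1.860 = 974.096 s.
This is linear first-order; T(t) = T_ss + (T₀ − T_ss) e^(−t/τ).
T(2530) = 25.8845 + (-8.09452)·0.0744759 = 25.2817 °C.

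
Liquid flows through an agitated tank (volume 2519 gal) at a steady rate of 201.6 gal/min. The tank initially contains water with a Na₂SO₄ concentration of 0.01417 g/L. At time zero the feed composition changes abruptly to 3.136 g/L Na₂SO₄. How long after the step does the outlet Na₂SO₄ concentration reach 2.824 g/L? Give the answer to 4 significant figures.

28.78 min

Species balance: V dC/dt = Q(C_in − C) ⇒ τ = V/Q = 12.4950 min.
C(t) = C_in + (C₀ − C_in) e^(−t/τ). Set C = 2.824 and solve for t:
e^(−t/τ) = (C − C_in)/(C₀ − C_in) = (2.824 − 3.136)/(0.01417 − 3.136) = 0.0999414
t = −τ ln(…) = 12.4950 × 2.30317 = 28.7782 min.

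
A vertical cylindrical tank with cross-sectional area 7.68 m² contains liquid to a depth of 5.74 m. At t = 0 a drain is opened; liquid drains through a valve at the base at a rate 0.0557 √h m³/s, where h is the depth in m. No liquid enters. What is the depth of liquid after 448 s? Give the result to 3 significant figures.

With no inflow, A dh/dt = −0.0557 √h.
∫ h^(−1/2) dh = −(0.0557/A) ∫ dt, giving 2√h = 2√h₀ − (0.0557/A) t.
√h = √5.74 − 0.0557·448/(2·7.68) = 2.3958 − 1.6246 = 0.77125.
h = 0.77125² = 0.59482 m.

0.595 m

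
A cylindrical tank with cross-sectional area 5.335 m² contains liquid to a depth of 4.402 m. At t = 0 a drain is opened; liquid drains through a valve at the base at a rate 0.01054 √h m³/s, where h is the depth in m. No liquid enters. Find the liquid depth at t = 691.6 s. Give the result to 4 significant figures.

2.002 m

A dh/dt = −Q_out = −0.01054 √h.
Separate and integrate: 2(√h − √h₀) = −(0.01054/A) t.
√h = √4.402 − 0.01054·691.6/(2·5.335) = 2.09809 − 0.683174 = 1.41492.
h = 1.41492² = 2.00200 m.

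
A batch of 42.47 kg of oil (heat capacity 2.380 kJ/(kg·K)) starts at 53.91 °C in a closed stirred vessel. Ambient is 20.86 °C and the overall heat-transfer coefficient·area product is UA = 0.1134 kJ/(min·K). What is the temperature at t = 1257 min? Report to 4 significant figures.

28.93 °C

M c_p dT/dt = −UA(T − T_amb).
dT/dt = (T_ss − T)/τ with T_ss = T_amb = 20.8600 °C, τ = M c_p/UA = 42.47·2.380/0.1134 = 891.346 min.
This is linear first-order; T(t) = T_ss + (T₀ − T_ss) e^(−t/τ).
T(1257) = 20.8600 + (33.0500)·0.244088 = 28.9271 °C.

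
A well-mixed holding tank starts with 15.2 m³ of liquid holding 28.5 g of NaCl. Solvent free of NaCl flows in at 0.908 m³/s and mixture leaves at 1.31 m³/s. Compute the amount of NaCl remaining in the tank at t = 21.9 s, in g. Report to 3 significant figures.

1.70 g

Total volume: dV/dt = Q_in − Q_out = -0.40200 m³/s, so V(t) = 15.2 − 0.40200 t and V(21.9) = 6.3962 m³.
Species balance (pure solvent in): dm/dt = −Q_out · m/V(t).
Separate: dm/m = −Q_out dt/V(t) ⇒ ln(m/m₀) = −(Q_out/(Q_in−Q_out)) ln(V/V₀).
m = m₀ (V₀/V)^(Q_out/(Q_in−Q_out)) = 28.5 × (15.2/6.3962)^(-3.2587) = 1.6976 g.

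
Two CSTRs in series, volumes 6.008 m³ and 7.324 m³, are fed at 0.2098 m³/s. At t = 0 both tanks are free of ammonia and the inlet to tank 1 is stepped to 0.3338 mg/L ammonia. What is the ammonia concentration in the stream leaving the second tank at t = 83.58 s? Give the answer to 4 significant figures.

Time constants: τᵢ = Vᵢ/Q for each well-mixed tank.
τ₁ = 6.008/0.2098 = 28.6368 s; τ₂ = 7.324/0.2098 = 34.9094 s.
Solving the cascade with C₁(0)=C₂(0)=0 gives C₂(t) = C_in[1 − (τ₁ e^(−t/τ₁) − τ₂ e^(−t/τ₂))/(τ₁ − τ₂)].
At t = 83.58: e^(−t/τ₁) = 0.0540080, e^(−t/τ₂) = 0.0912461.
C₂ = 0.3338·[1 − (28.6368·0.0540080 − 34.9094·0.0912461)/(-6.27264)] = 0.3338·0.738749 = 0.246594 mg/L.

0.2466 mg/L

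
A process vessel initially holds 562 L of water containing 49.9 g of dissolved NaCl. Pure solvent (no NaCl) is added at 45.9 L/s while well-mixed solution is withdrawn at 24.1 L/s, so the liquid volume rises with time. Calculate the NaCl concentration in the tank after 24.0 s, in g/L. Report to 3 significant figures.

Let m(t) be the amount of NaCl. Volume: V(t) = V₀ + (Q_in − Q_out) t = 562 + 21.800 t; V(24.0) = 1085.2 L.
Solute balance: dm/dt = 0 − Q_out C = −Q_out m/V(t).
dm/m = −Q_out dt/(V₀ + 21.800 t); integrating gives ln(m/m₀) = −(Q_out/(Q_in−Q_out)) ln(V/V₀).
m = m₀ (V₀/V)^(Q_out/(Q_in−Q_out)) = 49.9 × (562/1085.2)^(1.1055) = 24.109 g.
C = m/V = 24.109/1085.2 = 0.022216 g/L.

0.0222 g/L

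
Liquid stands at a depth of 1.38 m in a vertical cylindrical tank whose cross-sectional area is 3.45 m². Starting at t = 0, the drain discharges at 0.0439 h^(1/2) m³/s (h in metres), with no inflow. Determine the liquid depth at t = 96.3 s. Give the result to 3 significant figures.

0.316 m

A dh/dt = −Q_out = −0.0439 √h.
Separate and integrate: 2(√h − √h₀) = −(0.0439/A) t.
√h = √1.38 − 0.0439·96.3/(2·3.45) = 1.1747 − 0.61269 = 0.56204.
h = 0.56204² = 0.31589 m.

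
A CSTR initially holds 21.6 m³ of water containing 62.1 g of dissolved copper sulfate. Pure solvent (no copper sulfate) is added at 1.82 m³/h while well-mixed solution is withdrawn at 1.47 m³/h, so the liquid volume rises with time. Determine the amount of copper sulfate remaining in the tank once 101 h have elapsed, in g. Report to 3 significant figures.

1.06 g

Let m(t) be the amount of copper sulfate. Volume: V(t) = V₀ + (Q_in − Q_out) t = 21.6 + 0.35000 t; V(101) = 56.950 m³.
No copper sulfate enters, so dm/dt = −Q_out · (m/V).
Separate: dm/m = −Q_out dt/V(t) ⇒ ln(m/m₀) = −(Q_out/(Q_in−Q_out)) ln(V/V₀).
m = m₀ (V₀/V)^(Q_out/(Q_in−Q_out)) = 62.1 × (21.6/56.950)^(4.2000) = 1.0586 g.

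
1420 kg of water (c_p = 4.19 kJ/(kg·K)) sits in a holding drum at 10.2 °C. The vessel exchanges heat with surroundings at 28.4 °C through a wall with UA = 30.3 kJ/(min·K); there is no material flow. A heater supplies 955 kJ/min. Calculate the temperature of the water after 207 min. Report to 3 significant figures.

Lumped-capacitance energy balance: M c_p dT/dt = UA(T_amb − T) + Q̇.
dT/dt = (T_ss − T)/τ with T_ss = T_amb + Q̇/UA = 28.4 + 955/30.3 = 59.918 °C, τ = M c_p/UA = 1420·4.19/30.3 = 196.36 min.
Integrating: T(t) = T_ss + (T₀ − T_ss) e^(−t/τ).
T(207) = 59.918 + (-49.718)·0.34848 = 42.592 °C.

42.6 °C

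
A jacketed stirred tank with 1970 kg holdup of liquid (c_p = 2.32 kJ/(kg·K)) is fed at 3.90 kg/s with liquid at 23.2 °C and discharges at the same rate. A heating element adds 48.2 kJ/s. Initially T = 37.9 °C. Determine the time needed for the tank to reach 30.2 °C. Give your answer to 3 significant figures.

M c_p dT/dt = ṁ c_p (T_in − T) + Q̇.
τ = M/ṁ = 505.13 s; T_ss = T_in + Q̇/(ṁ c_p) = 28.527 °C.
T(t) = T_ss + (T₀ − T_ss) e^(−t/τ). Set T = 30.2:
e^(−t/τ) = (30.2 − 28.527)/(37.9 − 28.527) = 0.17848
t = −505.13 · ln(0.17848) = 870.48 s.

870 s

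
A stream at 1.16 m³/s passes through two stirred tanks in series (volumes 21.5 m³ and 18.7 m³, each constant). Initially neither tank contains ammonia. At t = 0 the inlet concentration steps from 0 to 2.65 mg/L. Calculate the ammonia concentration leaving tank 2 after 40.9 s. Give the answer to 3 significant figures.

Each tank obeys Vᵢ dCᵢ/dt = Q(Cᵢ₋₁ − Cᵢ), so τᵢ = Vᵢ/Q.
τ₁ = 21.5/1.16 = 18.534 s; τ₂ = 18.7/1.16 = 16.121 s.
Solving the cascade with C₁(0)=C₂(0)=0 gives C₂(t) = C_in[1 − (τ₁ e^(−t/τ₁) − τ₂ e^(−t/τ₂))/(τ₁ − τ₂)].
At t = 40.9: e^(−t/τ₁) = 0.11006, e^(−t/τ₂) = 0.079094.
C₂ = 2.65·[1 − (18.534·0.11006 − 16.121·0.079094)/(2.4138)] = 2.65·0.68311 = 1.8102 mg/L.

1.81 mg/L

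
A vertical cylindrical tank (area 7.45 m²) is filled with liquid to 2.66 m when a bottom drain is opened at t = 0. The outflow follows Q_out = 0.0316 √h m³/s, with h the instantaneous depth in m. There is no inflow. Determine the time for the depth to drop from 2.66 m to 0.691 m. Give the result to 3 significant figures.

A dh/dt = −Q_out = −0.0316 √h.
This is separable: 2 d(√h)/dt = −0.0316/A, so √h = √h₀ − (0.0316/(2A)) t.
t = 2A(√h₀ − √h)/0.0316 = 2·7.45·(√2.66 − √0.691)/0.0316
  = 14.900 × (1.6310 − 0.83126) / 0.0316 = 377.07 s.

377 s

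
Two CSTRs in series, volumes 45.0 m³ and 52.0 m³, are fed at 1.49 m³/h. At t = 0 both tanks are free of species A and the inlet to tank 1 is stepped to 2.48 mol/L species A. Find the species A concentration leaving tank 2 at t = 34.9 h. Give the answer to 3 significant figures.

Time constants: τᵢ = Vᵢ/Q for each well-mixed tank.
τ₁ = 45.0/1.49 = 30.201 h; τ₂ = 52.0/1.49 = 34.899 h.
Solving the cascade with C₁(0)=C₂(0)=0 gives C₂(t) = C_in[1 − (τ₁ e^(−t/τ₁) − τ₂ e^(−t/τ₂))/(τ₁ − τ₂)].
At t = 34.9: e^(−t/τ₁) = 0.31488, e^(−t/τ₂) = 0.36787.
C₂ = 2.48·[1 − (30.201·0.31488 − 34.899·0.36787)/(-4.6980)] = 2.48·0.29143 = 0.72276 mol/L.

0.723 mol/L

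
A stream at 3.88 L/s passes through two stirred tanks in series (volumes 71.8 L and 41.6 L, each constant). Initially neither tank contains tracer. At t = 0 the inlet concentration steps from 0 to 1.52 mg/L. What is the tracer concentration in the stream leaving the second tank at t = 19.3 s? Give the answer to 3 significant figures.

0.593 mg/L

Each tank obeys Vᵢ dCᵢ/dt = Q(Cᵢ₋₁ − Cᵢ), so τᵢ = Vᵢ/Q.
τ₁ = 71.8/3.88 = 18.505 s; τ₂ = 41.6/3.88 = 10.722 s.
Tank 1: C₁ = C_in(1 − e^(−t/τ₁)). Tank 2 (τ₁ ≠ τ₂): C₂ = C_in[1 − (τ₁ e^(−t/τ₁) − τ₂ e^(−t/τ₂))/(τ₁ − τ₂)].
At t = 19.3: e^(−t/τ₁) = 0.35241, e^(−t/τ₂) = 0.16528.
C₂ = 1.52·[1 − (18.505·0.35241 − 10.722·0.16528)/(7.7835)] = 1.52·0.38982 = 0.59253 mg/L.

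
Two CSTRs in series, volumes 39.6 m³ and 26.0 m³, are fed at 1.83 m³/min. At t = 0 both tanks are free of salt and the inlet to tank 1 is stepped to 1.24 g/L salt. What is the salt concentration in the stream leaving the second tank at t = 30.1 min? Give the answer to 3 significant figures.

0.627 g/L

Each tank obeys Vᵢ dCᵢ/dt = Q(Cᵢ₋₁ − Cᵢ), so τᵢ = Vᵢ/Q.
τ₁ = 39.6/1.83 = 21.639 min; τ₂ = 26.0/1.83 = 14.208 min.
Tank 1: C₁ = C_in(1 − e^(−t/τ₁)). Tank 2 (τ₁ ≠ τ₂): C₂ = C_in[1 − (τ₁ e^(−t/τ₁) − τ₂ e^(−t/τ₂))/(τ₁ − τ₂)].
At t = 30.1: e^(−t/τ₁) = 0.24883, e^(−t/τ₂) = 0.12020.
C₂ = 1.24·[1 − (21.639·0.24883 − 14.208·0.12020)/(7.4317)] = 1.24·0.50526 = 0.62653 g/L.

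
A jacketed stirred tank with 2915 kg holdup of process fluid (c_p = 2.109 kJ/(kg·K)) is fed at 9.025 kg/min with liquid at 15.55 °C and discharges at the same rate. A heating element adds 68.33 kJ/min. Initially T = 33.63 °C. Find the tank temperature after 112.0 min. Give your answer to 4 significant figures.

29.38 °C

Energy balance: M c_p dT/dt = ṁ c_p (T_in − T) + 68.33.
τ = M/ṁ = 322.992 min; T_ss = T_in + Q̇/(ṁ c_p) = 15.55 + 68.33/(9.025·2.109) = 19.1399 °C.
Integrating: T(t) = T_ss + (T₀ − T_ss) e^(−t/τ).
T(112.0) = 19.1399 + (14.4901)·e^(−112.0/322.992) = 19.1399 + (14.4901)·0.706976 = 29.3841 °C.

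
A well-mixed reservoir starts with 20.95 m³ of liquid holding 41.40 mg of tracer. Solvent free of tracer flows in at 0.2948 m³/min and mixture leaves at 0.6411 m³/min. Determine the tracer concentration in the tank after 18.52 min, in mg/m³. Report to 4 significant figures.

Total volume: dV/dt = Q_in − Q_out = -0.346300 m³/min, so V(t) = 20.95 − 0.346300 t and V(18.52) = 14.5365 m³.
Species balance (pure solvent in): dm/dt = −Q_out · m/V(t).
Separate: dm/m = −Q_out dt/V(t) ⇒ ln(m/m₀) = −(Q_out/(Q_in−Q_out)) ln(V/V₀).
m = m₀ (V₀/V)^(Q_out/(Q_in−Q_out)) = 41.40 × (20.95/14.5365)^(-1.85129) = 21.0454 mg.
C = m/V = 21.0454/14.5365 = 1.44776 mg/m³.

1.448 mg/m³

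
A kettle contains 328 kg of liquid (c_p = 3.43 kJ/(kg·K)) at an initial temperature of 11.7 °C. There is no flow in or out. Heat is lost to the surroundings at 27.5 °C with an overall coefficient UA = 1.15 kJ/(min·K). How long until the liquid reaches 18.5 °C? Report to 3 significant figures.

Lumped-capacitance energy balance: M c_p dT/dt = UA(T_amb − T).
τ = M c_p/UA = 978.30 min; T_ss = T_amb = 27.500 °C.
T(t) = T_ss + (T₀ − T_ss)e^(−t/τ); set T = 18.5:
t = −τ ln[(T − T_ss)/(T₀ − T_ss)] = −978.30 · ln(0.56962) = 550.57 min.

551 min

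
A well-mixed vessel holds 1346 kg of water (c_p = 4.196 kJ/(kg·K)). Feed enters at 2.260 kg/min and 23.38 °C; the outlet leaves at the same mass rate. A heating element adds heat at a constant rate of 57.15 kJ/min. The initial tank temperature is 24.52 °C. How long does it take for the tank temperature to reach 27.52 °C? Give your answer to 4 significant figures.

M c_p dT/dt = ṁ c_p (T_in − T) + Q̇.
τ = M/ṁ = 595.575 min; T_ss = T_in + Q̇/(ṁ c_p) = 29.4066 °C.
T(t) = T_ss + (T₀ − T_ss) e^(−t/τ). Set T = 27.52:
e^(−t/τ) = (27.52 − 29.4066)/(24.52 − 29.4066) = 0.386076
t = −595.575 · ln(0.386076) = 566.821 min.

566.8 min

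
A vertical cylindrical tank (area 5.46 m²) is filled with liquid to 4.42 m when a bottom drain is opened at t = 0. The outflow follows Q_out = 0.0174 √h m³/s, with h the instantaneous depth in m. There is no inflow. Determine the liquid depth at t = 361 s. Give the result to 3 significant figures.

A dh/dt = −Q_out = −0.0174 √h.
∫ h^(−1/2) dh = −(0.0174/A) ∫ dt, giving 2√h = 2√h₀ − (0.0174/A) t.
√h = √4.42 − 0.0174·361/(2·5.46) = 2.1024 − 0.57522 = 1.5272.
h = 1.5272² = 2.3322 m.

2.33 m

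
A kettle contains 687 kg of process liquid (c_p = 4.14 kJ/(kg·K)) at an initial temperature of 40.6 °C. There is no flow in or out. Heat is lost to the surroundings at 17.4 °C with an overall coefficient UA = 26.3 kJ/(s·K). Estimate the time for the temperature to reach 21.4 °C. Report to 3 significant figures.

M c_p dT/dt = −UA(T − T_amb).
τ = M c_p/UA = 108.14 s; T_ss = T_amb = 17.400 °C.
T(t) = T_ss + (T₀ − T_ss)e^(−t/τ); set T = 21.4:
t = −τ ln[(T − T_ss)/(T₀ − T_ss)] = −108.14 · ln(0.17241) = 190.10 s.

190 s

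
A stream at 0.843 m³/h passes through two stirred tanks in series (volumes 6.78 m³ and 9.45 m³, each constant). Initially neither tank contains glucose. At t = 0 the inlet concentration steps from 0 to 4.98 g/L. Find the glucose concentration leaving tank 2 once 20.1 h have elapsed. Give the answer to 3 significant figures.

Time constants: τᵢ = Vᵢ/Q for each well-mixed tank.
τ₁ = 6.78/0.843 = 8.0427 h; τ₂ = 9.45/0.843 = 11.210 h.
Tank 1: C₁ = C_in(1 − e^(−t/τ₁)). Tank 2 (τ₁ ≠ τ₂): C₂ = C_in[1 − (τ₁ e^(−t/τ₁) − τ₂ e^(−t/τ₂))/(τ₁ − τ₂)].
At t = 20.1: e^(−t/τ₁) = 0.082154, e^(−t/τ₂) = 0.16645.
C₂ = 4.98·[1 − (8.0427·0.082154 − 11.210·0.16645)/(-3.1673)] = 4.98·0.61949 = 3.0850 g/L.

3.09 g/L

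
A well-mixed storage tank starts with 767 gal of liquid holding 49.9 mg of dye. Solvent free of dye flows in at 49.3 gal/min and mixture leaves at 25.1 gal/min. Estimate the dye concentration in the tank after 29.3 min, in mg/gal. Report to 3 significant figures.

Total volume: dV/dt = Q_in − Q_out = 24.200 gal/min, so V(t) = 767 + 24.200 t and V(29.3) = 1476.1 gal.
Species balance (pure solvent in): dm/dt = −Q_out · m/V(t).
dm/m = −Q_out dt/(V₀ + 24.200 t); integrating gives ln(m/m₀) = −(Q_out/(Q_in−Q_out)) ln(V/V₀).
m = m₀ (V₀/V)^(Q_out/(Q_in−Q_out)) = 49.9 × (767/1476.1)^(1.0372) = 25.306 mg.
C = m/V = 25.306/1476.1 = 0.017144 mg/gal.

0.0171 mg/gal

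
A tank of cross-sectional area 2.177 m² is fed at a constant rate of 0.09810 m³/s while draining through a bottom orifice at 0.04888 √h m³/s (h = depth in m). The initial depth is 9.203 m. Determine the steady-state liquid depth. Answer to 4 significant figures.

Mass balance (ρ constant): A dh/dt = Q_in − 0.04888 √h. At steady state dh/dt = 0:
Q_in = 0.04888 √h_ss ⇒ √h_ss = 0.09810/0.04888 = 2.00696.
h_ss = 2.00696² = 4.02787 m. (Since h₀ = 9.203 m > h_ss, the level will fall toward this value.)

4.028 m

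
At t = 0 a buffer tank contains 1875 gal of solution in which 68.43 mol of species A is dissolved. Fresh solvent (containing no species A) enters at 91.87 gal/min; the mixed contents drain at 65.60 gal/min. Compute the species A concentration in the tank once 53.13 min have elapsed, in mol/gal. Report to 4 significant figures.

Total volume: dV/dt = Q_in − Q_out = 26.2700 gal/min, so V(t) = 1875 + 26.2700 t and V(53.13) = 3270.73 gal.
Solute balance: dm/dt = 0 − Q_out C = −Q_out m/V(t).
Separate: dm/m = −Q_out dt/V(t) ⇒ ln(m/m₀) = −(Q_out/(Q_in−Q_out)) ln(V/V₀).
m = m₀ (V₀/V)^(Q_out/(Q_in−Q_out)) = 68.43 × (1875/3270.73)^(2.49715) = 17.0541 mol.
C = m/V = 17.0541/3270.73 = 0.00521417 mol/gal.

0.005214 mol/gal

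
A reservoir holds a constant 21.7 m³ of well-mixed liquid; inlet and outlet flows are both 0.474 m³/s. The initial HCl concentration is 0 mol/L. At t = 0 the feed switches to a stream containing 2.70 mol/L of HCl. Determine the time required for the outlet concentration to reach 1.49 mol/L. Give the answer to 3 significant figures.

Species balance: V dC/dt = Q(C_in − C) ⇒ τ = V/Q = 45.781 s.
C(t) = C_in + (C₀ − C_in) e^(−t/τ). Set C = 1.49 and solve for t:
e^(−t/τ) = (C − C_in)/(C₀ − C_in) = (1.49 − 2.70)/(0 − 2.70) = 0.44815
t = −τ ln(…) = 45.781 × 0.80263 = 36.745 s.

36.7 s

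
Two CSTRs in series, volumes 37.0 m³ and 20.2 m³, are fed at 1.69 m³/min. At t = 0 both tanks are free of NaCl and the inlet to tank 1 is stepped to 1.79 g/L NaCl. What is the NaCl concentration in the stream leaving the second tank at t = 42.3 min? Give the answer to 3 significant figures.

1.28 g/L

Time constants: τᵢ = Vᵢ/Q for each well-mixed tank.
τ₁ = 37.0/1.69 = 21.893 min; τ₂ = 20.2/1.69 = 11.953 min.
Solving the cascade with C₁(0)=C₂(0)=0 gives C₂(t) = C_in[1 − (τ₁ e^(−t/τ₁) − τ₂ e^(−t/τ₂))/(τ₁ − τ₂)].
At t = 42.3: e^(−t/τ₁) = 0.14485, e^(−t/τ₂) = 0.029044.
C₂ = 1.79·[1 − (21.893·0.14485 − 11.953·0.029044)/(9.9408)] = 1.79·0.71591 = 1.2815 g/L.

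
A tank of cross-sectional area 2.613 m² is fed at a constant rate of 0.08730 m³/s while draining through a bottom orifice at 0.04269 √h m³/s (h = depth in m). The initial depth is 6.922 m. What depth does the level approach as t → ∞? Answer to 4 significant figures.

4.182 m

Mass balance (ρ constant): A dh/dt = Q_in − 0.04269 √h. At steady state dh/dt = 0:
Q_in = 0.04269 √h_ss ⇒ √h_ss = 0.08730/0.04269 = 2.04498.
h_ss = 2.04498² = 4.18192 m. (Since h₀ = 6.922 m > h_ss, the level will fall toward this value.)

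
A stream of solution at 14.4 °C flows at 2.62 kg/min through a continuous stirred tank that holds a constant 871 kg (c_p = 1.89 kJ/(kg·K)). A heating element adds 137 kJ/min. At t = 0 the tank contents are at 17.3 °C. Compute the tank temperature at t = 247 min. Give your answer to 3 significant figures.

30.3 °C

Energy balance: M c_p dT/dt = ṁ c_p (T_in − T) + 137.
τ = M/ṁ = 332.44 min; T_ss = T_in + Q̇/(ṁ c_p) = 14.4 + 137/(2.62·1.89) = 42.067 °C.
T approaches T_ss exponentially: T(t) = T_ss + (T₀ − T_ss) e^(−t/τ).
T(247) = 42.067 + (-24.767)·e^(−247/332.44) = 42.067 + (-24.767)·0.47569 = 30.285 °C.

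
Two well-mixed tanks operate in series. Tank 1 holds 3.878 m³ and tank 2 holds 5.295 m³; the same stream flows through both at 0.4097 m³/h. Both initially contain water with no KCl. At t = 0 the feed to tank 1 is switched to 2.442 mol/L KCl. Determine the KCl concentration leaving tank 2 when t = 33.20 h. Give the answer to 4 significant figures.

Each tank obeys Vᵢ dCᵢ/dt = Q(Cᵢ₋₁ − Cᵢ), so τᵢ = Vᵢ/Q.
τ₁ = 3.878/0.4097 = 9.46546 h; τ₂ = 5.295/0.4097 = 12.9241 h.
Solving the cascade with C₁(0)=C₂(0)=0 gives C₂(t) = C_in[1 − (τ₁ e^(−t/τ₁) − τ₂ e^(−t/τ₂))/(τ₁ − τ₂)].
At t = 33.20: e^(−t/τ₁) = 0.0299721, e^(−t/τ₂) = 0.0766239.
C₂ = 2.442·[1 − (9.46546·0.0299721 − 12.9241·0.0766239)/(-3.45863)] = 2.442·0.795701 = 1.94310 mol/L.

1.943 mol/L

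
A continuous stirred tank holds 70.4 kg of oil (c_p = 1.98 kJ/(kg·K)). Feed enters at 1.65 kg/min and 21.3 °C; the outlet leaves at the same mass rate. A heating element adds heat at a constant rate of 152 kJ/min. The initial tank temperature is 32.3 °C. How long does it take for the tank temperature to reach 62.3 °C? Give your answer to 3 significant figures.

79.4 min

First-law balance (no shaft work): M c_p dT/dt = ṁ c_p (T_in − T) + 152.
τ = M/ṁ = 42.667 min; T_ss = T_in + Q̇/(ṁ c_p) = 67.826 °C.
T(t) = T_ss + (T₀ − T_ss) e^(−t/τ). Set T = 62.3:
e^(−t/τ) = (62.3 − 67.826)/(32.3 − 67.826) = 0.15554
t = −42.667 · ln(0.15554) = 79.395 min.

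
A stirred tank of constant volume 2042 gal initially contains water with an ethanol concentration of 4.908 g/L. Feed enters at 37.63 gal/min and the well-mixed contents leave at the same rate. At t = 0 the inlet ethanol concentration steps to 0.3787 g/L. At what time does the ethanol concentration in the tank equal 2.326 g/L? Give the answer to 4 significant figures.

45.81 min

Species balance: V dC/dt = Q(C_in − C) ⇒ τ = V/Q = 54.2652 min.
C(t) = C_in + (C₀ − C_in) e^(−t/τ). Set C = 2.326 and solve for t:
e^(−t/τ) = (C − C_in)/(C₀ − C_in) = (2.326 − 0.3787)/(4.908 − 0.3787) = 0.429934
t = −τ ln(…) = 54.2652 × 0.844124 = 45.8065 min.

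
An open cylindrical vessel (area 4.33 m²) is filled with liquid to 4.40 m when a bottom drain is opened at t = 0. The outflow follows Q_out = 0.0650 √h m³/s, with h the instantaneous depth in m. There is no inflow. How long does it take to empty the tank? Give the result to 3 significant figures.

279 s

With no inflow, A dh/dt = −0.0650 √h.
∫ h^(−1/2) dh = −(0.0650/A) ∫ dt, giving 2√h = 2√h₀ − (0.0650/A) t.
Set h = 0: 2√h₀ = (0.0650/A) t_empty ⇒ t_empty = 2A√h₀/0.0650.
t_empty = 2·4.33·√4.40/0.0650 = 8.6600·2.0976/0.0650 = 279.47 s.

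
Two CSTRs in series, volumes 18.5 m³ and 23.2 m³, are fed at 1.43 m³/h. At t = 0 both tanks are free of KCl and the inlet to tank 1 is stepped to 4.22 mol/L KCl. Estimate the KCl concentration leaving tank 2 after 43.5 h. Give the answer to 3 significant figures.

Species balance on tank i: dCᵢ/dt = (Cᵢ₋₁ − Cᵢ)/τᵢ with τᵢ = Vᵢ/Q.
τ₁ = 18.5/1.43 = 12.937 h; τ₂ = 23.2/1.43 = 16.224 h.
Tank 1: C₁ = C_in(1 − e^(−t/τ₁)). Tank 2 (τ₁ ≠ τ₂): C₂ = C_in[1 − (τ₁ e^(−t/τ₁) − τ₂ e^(−t/τ₂))/(τ₁ − τ₂)].
At t = 43.5: e^(−t/τ₁) = 0.034651, e^(−t/τ₂) = 0.068478.
C₂ = 4.22·[1 − (12.937·0.034651 − 16.224·0.068478)/(-3.2867)] = 4.22·0.79838 = 3.3691 mol/L.

3.37 mol/L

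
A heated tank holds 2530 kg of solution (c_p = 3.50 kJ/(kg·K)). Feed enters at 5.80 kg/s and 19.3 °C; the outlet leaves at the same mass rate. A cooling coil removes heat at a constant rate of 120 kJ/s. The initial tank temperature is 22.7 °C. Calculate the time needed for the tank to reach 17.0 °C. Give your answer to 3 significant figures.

413 s

M c_p dT/dt = ṁ c_p (T_in − T) − Q̇.
τ = M/ṁ = 436.21 s; T_ss = T_in − Q̇/(ṁ c_p) = 13.389 °C.
T(t) = T_ss + (T₀ − T_ss) e^(−t/τ). Set T = 17.0:
e^(−t/τ) = (17.0 − 13.389)/(22.7 − 13.389) = 0.38784
t = −436.21 · ln(0.38784) = 413.16 s.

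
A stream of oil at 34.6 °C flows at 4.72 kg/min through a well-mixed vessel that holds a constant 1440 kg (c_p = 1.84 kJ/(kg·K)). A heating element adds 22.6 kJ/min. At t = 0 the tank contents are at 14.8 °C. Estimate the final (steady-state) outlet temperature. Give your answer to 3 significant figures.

M c_p dT/dt = ṁ c_p (T_in − T) + Q̇.
At steady state dT/dt = 0 ⇒ T_ss = T_in + Q̇/(ṁ c_p) = 34.6 + 22.6/(4.72·1.84) = 37.202 °C.

37.2 °C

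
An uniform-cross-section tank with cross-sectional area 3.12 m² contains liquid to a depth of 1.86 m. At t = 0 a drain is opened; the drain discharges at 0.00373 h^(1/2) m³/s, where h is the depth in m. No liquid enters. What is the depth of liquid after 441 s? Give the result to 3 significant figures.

Mass balance (ρ constant): A dh/dt = −0.00373 √h.
This is separable: 2 d(√h)/dt = −0.00373/A, so √h = √h₀ − (0.00373/(2A)) t.
√h = √1.86 − 0.00373·441/(2·3.12) = 1.3638 − 0.26361 = 1.1002.
h = 1.1002² = 1.2105 m.

1.21 m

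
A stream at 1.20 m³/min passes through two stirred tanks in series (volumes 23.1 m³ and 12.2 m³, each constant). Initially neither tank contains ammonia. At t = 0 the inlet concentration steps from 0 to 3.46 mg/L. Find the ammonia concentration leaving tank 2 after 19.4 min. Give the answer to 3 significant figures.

1.36 mg/L

Species balance on tank i: dCᵢ/dt = (Cᵢ₋₁ − Cᵢ)/τᵢ with τᵢ = Vᵢ/Q.
τ₁ = 23.1/1.20 = 19.250 min; τ₂ = 12.2/1.20 = 10.167 min.
Solving the cascade with C₁(0)=C₂(0)=0 gives C₂(t) = C_in[1 − (τ₁ e^(−t/τ₁) − τ₂ e^(−t/τ₂))/(τ₁ − τ₂)].
At t = 19.4: e^(−t/τ₁) = 0.36502, e^(−t/τ₂) = 0.14835.
C₂ = 3.46·[1 − (19.250·0.36502 − 10.167·0.14835)/(9.0833)] = 3.46·0.39246 = 1.3579 mg/L.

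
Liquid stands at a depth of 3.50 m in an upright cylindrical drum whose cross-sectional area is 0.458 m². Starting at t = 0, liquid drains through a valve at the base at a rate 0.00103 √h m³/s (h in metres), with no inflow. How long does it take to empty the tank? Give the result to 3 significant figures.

A dh/dt = −Q_out = −0.00103 √h.
This is separable: 2 d(√h)/dt = −0.00103/A, so √h = √h₀ − (0.00103/(2A)) t.
Tank is empty when √h = 0: t_empty = 2A√h₀/0.00103.
t_empty = 2·0.458·√3.50/0.00103 = 0.91600·1.8708/0.00103 = 1663.8 s.

1660 s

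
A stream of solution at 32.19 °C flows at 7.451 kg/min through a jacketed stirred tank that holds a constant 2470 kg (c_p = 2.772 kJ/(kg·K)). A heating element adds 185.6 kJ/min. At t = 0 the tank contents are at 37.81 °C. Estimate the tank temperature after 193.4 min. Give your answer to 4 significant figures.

M c_p dT/dt = ṁ c_p (T_in − T) + Q̇.
Rearrange: dT/dt = (T_ss − T)/τ with τ = M/ṁ = 331.499 min and T_ss = T_in + Q̇/(ṁ c_p) = 41.1761 °C.
This is linear first-order; T(t) = T_ss + (T₀ − T_ss) e^(−t/τ).
T(193.4) = 41.1761 + (-3.36608)·e^(−193.4/331.499) = 41.1761 + (-3.36608)·0.557992 = 39.2978 °C.

39.30 °C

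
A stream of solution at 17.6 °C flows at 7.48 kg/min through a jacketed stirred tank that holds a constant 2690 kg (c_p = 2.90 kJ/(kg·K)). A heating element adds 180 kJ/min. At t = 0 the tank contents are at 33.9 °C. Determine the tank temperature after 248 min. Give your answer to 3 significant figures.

M c_p dT/dt = ṁ c_p (T_in − T) + Q̇.
τ = M/ṁ = 359.63 min; T_ss = T_in + Q̇/(ṁ c_p) = 17.6 + 180/(7.48·2.90) = 25.898 °C.
This is linear first-order; T(t) = T_ss + (T₀ − T_ss) e^(−t/τ).
T(248) = 25.898 + (8.0020)·e^(−248/359.63) = 25.898 + (8.0020)·0.50177 = 29.913 °C.

29.9 °C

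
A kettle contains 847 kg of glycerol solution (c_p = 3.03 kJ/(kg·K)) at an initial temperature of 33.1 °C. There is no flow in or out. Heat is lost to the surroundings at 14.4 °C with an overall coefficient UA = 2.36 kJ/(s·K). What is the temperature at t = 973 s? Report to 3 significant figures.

Lumped-capacitance energy balance: M c_p dT/dt = UA(T_amb − T).
dT/dt = (T_ss − T)/τ with T_ss = T_amb = 14.400 °C, τ = M c_p/UA = 847·3.03/2.36 = 1087.5 s.
Integrating: T(t) = T_ss + (T₀ − T_ss) e^(−t/τ).
T(973) = 14.400 + (18.700)·0.40871 = 22.043 °C.

22.0 °C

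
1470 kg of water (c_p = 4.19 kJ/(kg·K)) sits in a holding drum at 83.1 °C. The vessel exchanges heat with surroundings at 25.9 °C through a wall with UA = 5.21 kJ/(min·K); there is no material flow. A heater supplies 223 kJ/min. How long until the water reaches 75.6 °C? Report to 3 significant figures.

870 min

Lumped-capacitance energy balance: M c_p dT/dt = UA(T_amb − T) + Q̇.
τ = M c_p/UA = 1182.2 min; T_ss = T_amb + Q̇/UA = 25.9 + 223/5.21 = 68.702 °C.
T(t) = T_ss + (T₀ − T_ss)e^(−t/τ); set T = 75.6:
t = −τ ln[(T − T_ss)/(T₀ − T_ss)] = −1182.2 · ln(0.47908) = 869.96 min.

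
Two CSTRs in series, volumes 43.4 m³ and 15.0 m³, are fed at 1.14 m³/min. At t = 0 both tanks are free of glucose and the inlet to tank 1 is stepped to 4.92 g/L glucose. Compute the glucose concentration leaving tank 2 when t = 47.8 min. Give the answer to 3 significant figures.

2.85 g/L

Each tank obeys Vᵢ dCᵢ/dt = Q(Cᵢ₋₁ − Cᵢ), so τᵢ = Vᵢ/Q.
τ₁ = 43.4/1.14 = 38.070 min; τ₂ = 15.0/1.14 = 13.158 min.
Solving the cascade with C₁(0)=C₂(0)=0 gives C₂(t) = C_in[1 − (τ₁ e^(−t/τ₁) − τ₂ e^(−t/τ₂))/(τ₁ − τ₂)].
At t = 47.8: e^(−t/τ₁) = 0.28491, e^(−t/τ₂) = 0.026442.
C₂ = 4.92·[1 − (38.070·0.28491 − 13.158·0.026442)/(24.912)] = 4.92·0.57857 = 2.8466 g/L.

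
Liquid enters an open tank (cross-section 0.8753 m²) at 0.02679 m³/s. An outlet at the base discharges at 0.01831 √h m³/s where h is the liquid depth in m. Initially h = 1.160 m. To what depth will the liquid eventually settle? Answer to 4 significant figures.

2.141 m

Level balance: A dh/dt = 0.02679 − 0.01831 √h. Setting dh/dt = 0:
Q_in = 0.01831 √h_ss ⇒ √h_ss = 0.02679/0.01831 = 1.46313.
h_ss = 1.46313² = 2.14076 m. (Since h₀ = 1.160 m < h_ss, the level will rise toward this value.)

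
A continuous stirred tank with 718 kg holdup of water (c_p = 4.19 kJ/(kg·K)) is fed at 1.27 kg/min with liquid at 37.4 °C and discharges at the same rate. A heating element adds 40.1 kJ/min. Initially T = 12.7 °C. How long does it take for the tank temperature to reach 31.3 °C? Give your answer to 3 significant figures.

486 min

First-law balance (no shaft work): M c_p dT/dt = ṁ c_p (T_in − T) + 40.1.
τ = M/ṁ = 565.35 min; T_ss = T_in + Q̇/(ṁ c_p) = 44.936 °C.
T(t) = T_ss + (T₀ − T_ss) e^(−t/τ). Set T = 31.3:
e^(−t/τ) = (31.3 − 44.936)/(12.7 − 44.936) = 0.42300
t = −565.35 · ln(0.42300) = 486.42 min.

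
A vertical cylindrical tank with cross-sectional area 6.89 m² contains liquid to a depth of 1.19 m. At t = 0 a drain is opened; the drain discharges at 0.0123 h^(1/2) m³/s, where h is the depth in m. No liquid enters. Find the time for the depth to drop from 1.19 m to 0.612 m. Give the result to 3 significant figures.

A dh/dt = −Q_out = −0.0123 √h.
Separate and integrate: 2(√h − √h₀) = −(0.0123/A) t.
t = 2A(√h₀ − √h)/0.0123 = 2·6.89·(√1.19 − √0.612)/0.0123
  = 13.780 × (1.0909 − 0.78230) / 0.0123 = 345.70 s.

346 s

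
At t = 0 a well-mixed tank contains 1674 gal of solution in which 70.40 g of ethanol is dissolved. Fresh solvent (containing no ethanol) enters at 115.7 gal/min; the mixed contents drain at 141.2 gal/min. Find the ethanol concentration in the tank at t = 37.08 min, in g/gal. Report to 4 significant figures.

Let m(t) be the amount of ethanol. Volume: V(t) = V₀ + (Q_in − Q_out) t = 1674 − 25.5000 t; V(37.08) = 728.460 gal.
Species balance (pure solvent in): dm/dt = −Q_out · m/V(t).
Separate: dm/m = −Q_out dt/V(t) ⇒ ln(m/m₀) = −(Q_out/(Q_in−Q_out)) ln(V/V₀).
m = m₀ (V₀/V)^(Q_out/(Q_in−Q_out)) = 70.40 × (1674/728.460)^(-5.53725) = 0.702566 g.
C = m/V = 0.702566/728.460 = 0.000964454 g/gal.

0.0009645 g/gal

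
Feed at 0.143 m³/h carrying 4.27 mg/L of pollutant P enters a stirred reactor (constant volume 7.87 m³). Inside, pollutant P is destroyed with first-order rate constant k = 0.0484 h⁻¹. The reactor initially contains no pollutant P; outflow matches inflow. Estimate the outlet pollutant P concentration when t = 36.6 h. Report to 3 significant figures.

1.06 mg/L

V dC/dt = Q(C_in − C) − k V C.
This is linear with rate a = Q/V + k = 0.066570 h⁻¹.
C_ss = Q C_in/(Q + kV) = 1.1655 mg/L; C(t) = C_ss + (C₀ − C_ss) e^(−a t).
C(36.6) = 1.1655 + (-1.1655)·e^(−0.066570·36.6) = 1.1655 + (-1.1655)·0.087469 = 1.0635 mg/L.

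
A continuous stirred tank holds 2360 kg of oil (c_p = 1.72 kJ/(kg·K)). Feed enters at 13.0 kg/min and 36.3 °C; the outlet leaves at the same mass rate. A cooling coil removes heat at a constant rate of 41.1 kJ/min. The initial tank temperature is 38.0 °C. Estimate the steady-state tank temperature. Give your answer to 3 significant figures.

34.5 °C

M c_p dT/dt = ṁ c_p (T_in − T) − Q̇.
At steady state dT/dt = 0 ⇒ T_ss = T_in − Q̇/(ṁ c_p) = 36.3 − 41.1/(13.0·1.72) = 34.462 °C.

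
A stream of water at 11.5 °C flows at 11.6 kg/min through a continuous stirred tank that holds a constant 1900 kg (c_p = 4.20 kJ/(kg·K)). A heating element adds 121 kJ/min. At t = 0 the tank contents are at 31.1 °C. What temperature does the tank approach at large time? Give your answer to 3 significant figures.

M c_p dT/dt = ṁ c_p (T_in − T) + Q̇.
At steady state dT/dt = 0 ⇒ T_ss = T_in + Q̇/(ṁ c_p) = 11.5 + 121/(11.6·4.20) = 13.984 °C.

14.0 °C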